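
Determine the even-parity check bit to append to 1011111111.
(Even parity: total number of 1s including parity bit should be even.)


Number of 1s in data: 9
Parity bit: 1

1


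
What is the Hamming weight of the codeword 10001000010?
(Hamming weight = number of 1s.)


Counting 1s in 10001000010

3


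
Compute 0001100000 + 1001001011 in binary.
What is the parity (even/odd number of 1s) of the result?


0001100000 = 96
1001001011 = 587
Sum = 683 = 1010101011
1s count = 6

even parity (6 ones in 1010101011)


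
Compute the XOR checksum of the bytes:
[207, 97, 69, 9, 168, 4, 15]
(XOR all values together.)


XOR chain: 207 ^ 97 ^ 69 ^ 9 ^ 168 ^ 4 ^ 15 = 65

65


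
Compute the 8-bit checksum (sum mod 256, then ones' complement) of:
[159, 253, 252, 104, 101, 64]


Sum = 933 mod 256 = 165
Complement = 90

90


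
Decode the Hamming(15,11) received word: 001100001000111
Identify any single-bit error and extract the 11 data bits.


Syndrome = 2: error at position 2

Data: 10001000111 (corrected bit 2)


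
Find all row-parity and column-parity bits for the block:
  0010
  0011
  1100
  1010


Row parities: 1000
Column parities: 0111

Row P: 1000, Col P: 0111, Corner: 1


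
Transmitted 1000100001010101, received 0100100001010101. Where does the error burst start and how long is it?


XOR: 1100000000000000

Burst at position 0, length 2


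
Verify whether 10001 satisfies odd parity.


Number of 1s: 2

No, parity error (2 ones)


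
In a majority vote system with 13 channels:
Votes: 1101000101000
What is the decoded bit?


Ones: 5 out of 13
Threshold: 7

0 (5/13 voted 1)


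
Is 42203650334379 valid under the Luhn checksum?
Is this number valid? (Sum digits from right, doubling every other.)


Luhn sum = 61
61 mod 10 = 1

Invalid (Luhn sum mod 10 = 1)


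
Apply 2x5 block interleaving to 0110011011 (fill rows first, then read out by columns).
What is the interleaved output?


Matrix:
  01100
  11011
Read columns: 0111100101

0111100101


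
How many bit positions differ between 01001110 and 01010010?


XOR: 00011100
Count of 1s: 3

3


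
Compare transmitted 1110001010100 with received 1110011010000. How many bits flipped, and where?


XOR: 0000010000100

2 error(s) at position(s): 5, 10


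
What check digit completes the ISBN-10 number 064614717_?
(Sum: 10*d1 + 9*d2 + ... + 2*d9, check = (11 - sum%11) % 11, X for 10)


Weighted sum: 199
199 mod 11 = 1

Check digit: X


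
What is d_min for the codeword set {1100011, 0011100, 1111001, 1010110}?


Comparing all pairs, minimum distance: 3
Can detect 2 errors, correct 1 errors

3


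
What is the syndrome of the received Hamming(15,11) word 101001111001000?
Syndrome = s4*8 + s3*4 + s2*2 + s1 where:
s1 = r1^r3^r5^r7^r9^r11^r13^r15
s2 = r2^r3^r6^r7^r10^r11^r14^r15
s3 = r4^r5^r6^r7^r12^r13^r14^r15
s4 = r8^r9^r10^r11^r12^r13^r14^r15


s1=0, s2=1, s3=1, s4=1

Syndrome = 14 (error at position 14)


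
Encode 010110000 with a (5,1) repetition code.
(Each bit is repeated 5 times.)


Each bit -> 5 copies

000001111100000111111111100000000000000000000


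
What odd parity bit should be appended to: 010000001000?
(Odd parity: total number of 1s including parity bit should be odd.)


Number of 1s in data: 2
Parity bit: 1

1


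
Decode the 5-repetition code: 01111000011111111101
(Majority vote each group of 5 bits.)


Groups: 01111, 00001, 11111, 11101
Majority votes: 1011

1011


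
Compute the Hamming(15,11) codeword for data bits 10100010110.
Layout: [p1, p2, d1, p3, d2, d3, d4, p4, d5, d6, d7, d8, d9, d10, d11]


Parity bits: p1=1, p2=0, p3=1, p4=1

101101010010110


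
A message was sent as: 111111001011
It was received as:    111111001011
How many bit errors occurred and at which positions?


XOR: 000000000000

0 errors (received matches sent)


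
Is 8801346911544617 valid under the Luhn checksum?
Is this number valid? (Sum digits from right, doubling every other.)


Luhn sum = 69
69 mod 10 = 9

Invalid (Luhn sum mod 10 = 9)


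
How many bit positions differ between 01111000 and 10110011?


XOR: 11001011
Count of 1s: 5

5


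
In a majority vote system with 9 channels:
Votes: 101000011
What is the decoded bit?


Ones: 4 out of 9
Threshold: 5

0 (4/9 voted 1)


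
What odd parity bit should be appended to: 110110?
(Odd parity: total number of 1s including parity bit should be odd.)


Number of 1s in data: 4
Parity bit: 1

1


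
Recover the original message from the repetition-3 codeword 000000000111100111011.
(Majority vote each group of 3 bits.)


Groups: 000, 000, 000, 111, 100, 111, 011
Majority votes: 0001011

0001011


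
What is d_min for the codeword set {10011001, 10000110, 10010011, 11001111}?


Comparing all pairs, minimum distance: 2
Can detect 1 errors, correct 0 errors

2


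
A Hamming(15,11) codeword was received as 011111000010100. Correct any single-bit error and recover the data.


Syndrome = 0: no error detected

Data: 11100010100 (no errors)


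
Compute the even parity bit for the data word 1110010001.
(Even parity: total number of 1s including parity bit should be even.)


Number of 1s in data: 5
Parity bit: 1

1


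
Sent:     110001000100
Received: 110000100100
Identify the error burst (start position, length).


XOR: 000001100000

Burst at position 5, length 2


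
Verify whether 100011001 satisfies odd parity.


Number of 1s: 4

No, parity error (4 ones)


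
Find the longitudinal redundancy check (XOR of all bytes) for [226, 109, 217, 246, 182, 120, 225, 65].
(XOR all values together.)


XOR chain: 226 ^ 109 ^ 217 ^ 246 ^ 182 ^ 120 ^ 225 ^ 65 = 206

206


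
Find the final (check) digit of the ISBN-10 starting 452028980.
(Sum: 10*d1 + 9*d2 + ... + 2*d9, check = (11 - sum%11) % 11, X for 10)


Weighted sum: 213
213 mod 11 = 4

Check digit: 7


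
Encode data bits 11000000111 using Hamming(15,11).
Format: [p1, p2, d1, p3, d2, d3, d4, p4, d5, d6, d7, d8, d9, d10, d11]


Parity bits: p1=0, p2=1, p3=0, p4=1

011010010000111


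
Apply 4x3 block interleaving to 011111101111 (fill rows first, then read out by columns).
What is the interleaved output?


Matrix:
  011
  111
  101
  111
Read columns: 011111011111

011111011111


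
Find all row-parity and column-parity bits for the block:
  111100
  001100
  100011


Row parities: 001
Column parities: 010011

Row P: 001, Col P: 010011, Corner: 1


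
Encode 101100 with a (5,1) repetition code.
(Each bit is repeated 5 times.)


Each bit -> 5 copies

111110000011111111110000000000


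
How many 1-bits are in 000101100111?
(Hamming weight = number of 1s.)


Counting 1s in 000101100111

6


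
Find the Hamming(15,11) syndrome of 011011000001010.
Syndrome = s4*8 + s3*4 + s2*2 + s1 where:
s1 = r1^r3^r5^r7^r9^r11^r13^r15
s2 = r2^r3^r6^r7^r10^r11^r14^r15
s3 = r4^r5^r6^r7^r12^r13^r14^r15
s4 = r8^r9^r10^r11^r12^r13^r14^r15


s1=0, s2=0, s3=0, s4=0

Syndrome = 0 (no error)


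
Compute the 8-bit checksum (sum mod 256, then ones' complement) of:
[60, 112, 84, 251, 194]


Sum = 701 mod 256 = 189
Complement = 66

66


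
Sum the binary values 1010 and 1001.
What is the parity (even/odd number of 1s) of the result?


1010 = 10
1001 = 9
Sum = 19 = 10011
1s count = 3

odd parity (3 ones in 10011)


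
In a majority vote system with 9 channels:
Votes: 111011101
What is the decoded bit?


Ones: 7 out of 9
Threshold: 5

1 (7/9 voted 1)


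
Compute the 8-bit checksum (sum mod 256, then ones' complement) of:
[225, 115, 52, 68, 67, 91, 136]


Sum = 754 mod 256 = 242
Complement = 13

13


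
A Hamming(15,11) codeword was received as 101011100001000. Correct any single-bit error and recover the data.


Syndrome = 10: error at position 10

Data: 11110101000 (corrected bit 10)


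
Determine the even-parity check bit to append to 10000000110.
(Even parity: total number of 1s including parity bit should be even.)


Number of 1s in data: 3
Parity bit: 1

1


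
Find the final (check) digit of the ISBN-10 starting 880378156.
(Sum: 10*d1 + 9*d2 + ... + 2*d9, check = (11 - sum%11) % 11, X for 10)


Weighted sum: 286
286 mod 11 = 0

Check digit: 0


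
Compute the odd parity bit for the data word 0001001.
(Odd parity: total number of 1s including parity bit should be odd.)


Number of 1s in data: 2
Parity bit: 1

1


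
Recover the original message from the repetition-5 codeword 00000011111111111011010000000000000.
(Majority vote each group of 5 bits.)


Groups: 00000, 01111, 11111, 11011, 01000, 00000, 00000
Majority votes: 0111000

0111000


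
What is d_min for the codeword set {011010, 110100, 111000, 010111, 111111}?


Comparing all pairs, minimum distance: 2
Can detect 1 errors, correct 0 errors

2


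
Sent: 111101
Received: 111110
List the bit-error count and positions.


XOR: 000011

2 error(s) at position(s): 4, 5


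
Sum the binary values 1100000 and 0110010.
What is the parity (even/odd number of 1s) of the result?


1100000 = 96
0110010 = 50
Sum = 146 = 10010010
1s count = 3

odd parity (3 ones in 10010010)


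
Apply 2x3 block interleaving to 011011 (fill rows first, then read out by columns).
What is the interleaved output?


Matrix:
  011
  011
Read columns: 001111

001111


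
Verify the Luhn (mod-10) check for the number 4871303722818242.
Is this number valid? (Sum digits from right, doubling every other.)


Luhn sum = 74
74 mod 10 = 4

Invalid (Luhn sum mod 10 = 4)


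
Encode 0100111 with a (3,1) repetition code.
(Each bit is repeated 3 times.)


Each bit -> 3 copies

000111000000111111111


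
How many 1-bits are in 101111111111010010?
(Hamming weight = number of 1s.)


Counting 1s in 101111111111010010

13


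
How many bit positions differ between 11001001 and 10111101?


XOR: 01110100
Count of 1s: 4

4


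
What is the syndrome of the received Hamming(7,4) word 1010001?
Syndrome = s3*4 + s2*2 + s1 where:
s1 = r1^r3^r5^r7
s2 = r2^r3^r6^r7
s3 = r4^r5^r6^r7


s1=1, s2=0, s3=1

Syndrome = 5 (error at position 5)


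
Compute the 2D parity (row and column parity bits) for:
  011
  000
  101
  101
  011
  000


Row parities: 000000
Column parities: 000

Row P: 000000, Col P: 000, Corner: 0


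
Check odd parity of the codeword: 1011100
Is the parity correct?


Number of 1s: 4

No, parity error (4 ones)


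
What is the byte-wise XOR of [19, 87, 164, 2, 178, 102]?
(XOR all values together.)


XOR chain: 19 ^ 87 ^ 164 ^ 2 ^ 178 ^ 102 = 54

54


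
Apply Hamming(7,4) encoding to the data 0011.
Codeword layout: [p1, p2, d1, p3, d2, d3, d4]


Parity bits: p1=1, p2=0, p3=0

1000011


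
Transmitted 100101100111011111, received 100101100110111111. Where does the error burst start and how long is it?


XOR: 000000000001100000

Burst at position 11, length 2


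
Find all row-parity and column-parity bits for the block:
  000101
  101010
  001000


Row parities: 011
Column parities: 100111

Row P: 011, Col P: 100111, Corner: 0


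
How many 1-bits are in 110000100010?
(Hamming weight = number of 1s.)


Counting 1s in 110000100010

4


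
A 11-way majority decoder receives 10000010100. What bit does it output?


Ones: 3 out of 11
Threshold: 6

0 (3/11 voted 1)


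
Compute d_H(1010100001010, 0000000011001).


XOR: 1010100010011
Count of 1s: 6

6


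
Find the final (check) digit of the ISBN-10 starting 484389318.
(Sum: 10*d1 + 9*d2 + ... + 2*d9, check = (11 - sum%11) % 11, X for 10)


Weighted sum: 289
289 mod 11 = 3

Check digit: 8


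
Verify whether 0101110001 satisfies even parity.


Number of 1s: 5

No, parity error (5 ones)


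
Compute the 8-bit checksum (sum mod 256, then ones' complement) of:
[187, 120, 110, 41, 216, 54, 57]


Sum = 785 mod 256 = 17
Complement = 238

238


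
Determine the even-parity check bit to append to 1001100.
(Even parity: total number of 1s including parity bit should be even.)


Number of 1s in data: 3
Parity bit: 1

1


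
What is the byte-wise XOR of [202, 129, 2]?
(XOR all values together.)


XOR chain: 202 ^ 129 ^ 2 = 73

73


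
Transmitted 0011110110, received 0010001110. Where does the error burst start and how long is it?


XOR: 0001111000

Burst at position 3, length 4


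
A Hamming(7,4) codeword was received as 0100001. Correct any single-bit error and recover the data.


Syndrome = 5: error at position 5

Data: 0101 (corrected bit 5)


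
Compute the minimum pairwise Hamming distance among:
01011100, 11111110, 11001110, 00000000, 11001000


Comparing all pairs, minimum distance: 2
Can detect 1 errors, correct 0 errors

2


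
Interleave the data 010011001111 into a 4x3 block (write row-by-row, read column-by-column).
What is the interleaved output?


Matrix:
  010
  011
  001
  111
Read columns: 000111010111

000111010111


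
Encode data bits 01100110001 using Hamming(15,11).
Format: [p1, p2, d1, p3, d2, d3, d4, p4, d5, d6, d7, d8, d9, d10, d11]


Parity bits: p1=1, p2=0, p3=1, p4=1

100111010110001


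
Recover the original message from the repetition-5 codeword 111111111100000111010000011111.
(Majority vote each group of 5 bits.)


Groups: 11111, 11111, 00000, 11101, 00000, 11111
Majority votes: 110101

110101


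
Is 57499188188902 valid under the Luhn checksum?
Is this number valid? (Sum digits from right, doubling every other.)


Luhn sum = 78
78 mod 10 = 8

Invalid (Luhn sum mod 10 = 8)


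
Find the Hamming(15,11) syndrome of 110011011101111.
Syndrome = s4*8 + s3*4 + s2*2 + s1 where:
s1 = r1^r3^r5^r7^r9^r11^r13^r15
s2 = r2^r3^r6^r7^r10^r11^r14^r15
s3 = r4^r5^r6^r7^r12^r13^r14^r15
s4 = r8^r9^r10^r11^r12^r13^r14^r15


s1=1, s2=1, s3=0, s4=1

Syndrome = 11 (error at position 11)


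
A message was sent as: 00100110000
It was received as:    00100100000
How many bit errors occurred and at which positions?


XOR: 00000010000

1 error(s) at position(s): 6


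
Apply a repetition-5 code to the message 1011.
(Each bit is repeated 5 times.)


Each bit -> 5 copies

11111000001111111111


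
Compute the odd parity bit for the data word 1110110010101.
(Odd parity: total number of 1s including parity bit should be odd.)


Number of 1s in data: 8
Parity bit: 1

1


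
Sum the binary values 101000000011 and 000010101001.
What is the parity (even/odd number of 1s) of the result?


101000000011 = 2563
000010101001 = 169
Sum = 2732 = 101010101100
1s count = 6

even parity (6 ones in 101010101100)


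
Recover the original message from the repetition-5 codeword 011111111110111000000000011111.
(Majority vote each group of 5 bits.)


Groups: 01111, 11111, 10111, 00000, 00000, 11111
Majority votes: 111001

111001


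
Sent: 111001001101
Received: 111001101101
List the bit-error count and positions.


XOR: 000000100000

1 error(s) at position(s): 6


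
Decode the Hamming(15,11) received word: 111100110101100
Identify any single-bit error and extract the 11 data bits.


Syndrome = 0: no error detected

Data: 10010101100 (no errors)


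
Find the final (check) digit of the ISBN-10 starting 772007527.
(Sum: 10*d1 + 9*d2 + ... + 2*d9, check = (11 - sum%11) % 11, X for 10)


Weighted sum: 224
224 mod 11 = 4

Check digit: 7


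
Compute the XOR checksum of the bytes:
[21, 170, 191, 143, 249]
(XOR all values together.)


XOR chain: 21 ^ 170 ^ 191 ^ 143 ^ 249 = 118

118


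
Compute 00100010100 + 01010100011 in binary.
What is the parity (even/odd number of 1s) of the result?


00100010100 = 276
01010100011 = 675
Sum = 951 = 1110110111
1s count = 8

even parity (8 ones in 1110110111)


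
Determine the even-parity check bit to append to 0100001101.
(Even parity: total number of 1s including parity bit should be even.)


Number of 1s in data: 4
Parity bit: 0

0


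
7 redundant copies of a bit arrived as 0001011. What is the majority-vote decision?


Ones: 3 out of 7
Threshold: 4

0 (3/7 voted 1)


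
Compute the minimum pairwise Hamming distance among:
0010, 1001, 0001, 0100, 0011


Comparing all pairs, minimum distance: 1
Can detect 0 errors, correct 0 errors

1


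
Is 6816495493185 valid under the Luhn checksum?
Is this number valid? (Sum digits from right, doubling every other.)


Luhn sum = 71
71 mod 10 = 1

Invalid (Luhn sum mod 10 = 1)


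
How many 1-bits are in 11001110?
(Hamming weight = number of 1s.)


Counting 1s in 11001110

5


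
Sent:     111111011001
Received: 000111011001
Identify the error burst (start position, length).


XOR: 111000000000

Burst at position 0, length 3


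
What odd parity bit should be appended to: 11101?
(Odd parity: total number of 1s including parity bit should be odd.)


Number of 1s in data: 4
Parity bit: 1

1


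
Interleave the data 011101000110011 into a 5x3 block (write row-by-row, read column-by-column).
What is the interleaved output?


Matrix:
  011
  101
  000
  110
  011
Read columns: 010101001111001

010101001111001


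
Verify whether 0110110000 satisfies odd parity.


Number of 1s: 4

No, parity error (4 ones)


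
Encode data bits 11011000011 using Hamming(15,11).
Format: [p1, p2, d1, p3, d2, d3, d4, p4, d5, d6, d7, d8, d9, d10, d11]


Parity bits: p1=1, p2=0, p3=0, p4=1

101010111000011


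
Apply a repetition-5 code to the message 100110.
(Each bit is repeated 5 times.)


Each bit -> 5 copies

111110000000000111111111100000


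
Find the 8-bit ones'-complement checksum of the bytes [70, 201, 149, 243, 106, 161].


Sum = 930 mod 256 = 162
Complement = 93

93


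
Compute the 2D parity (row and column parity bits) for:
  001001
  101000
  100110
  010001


Row parities: 0010
Column parities: 010110

Row P: 0010, Col P: 010110, Corner: 1


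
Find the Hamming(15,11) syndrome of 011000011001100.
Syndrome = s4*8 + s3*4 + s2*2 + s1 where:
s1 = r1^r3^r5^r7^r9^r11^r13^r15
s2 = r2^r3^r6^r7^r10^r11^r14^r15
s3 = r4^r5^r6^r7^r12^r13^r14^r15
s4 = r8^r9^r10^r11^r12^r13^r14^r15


s1=1, s2=0, s3=0, s4=0

Syndrome = 1 (error at position 1)


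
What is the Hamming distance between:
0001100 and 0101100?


XOR: 0100000
Count of 1s: 1

1


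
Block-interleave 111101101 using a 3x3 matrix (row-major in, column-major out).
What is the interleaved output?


Matrix:
  111
  101
  101
Read columns: 111100111

111100111


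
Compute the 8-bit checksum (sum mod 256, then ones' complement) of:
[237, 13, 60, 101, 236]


Sum = 647 mod 256 = 135
Complement = 120

120


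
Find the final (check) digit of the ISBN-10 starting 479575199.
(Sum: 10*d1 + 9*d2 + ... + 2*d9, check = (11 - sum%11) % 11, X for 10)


Weighted sum: 326
326 mod 11 = 7

Check digit: 4


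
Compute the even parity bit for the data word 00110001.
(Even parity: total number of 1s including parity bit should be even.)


Number of 1s in data: 3
Parity bit: 1

1


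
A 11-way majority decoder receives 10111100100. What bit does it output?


Ones: 6 out of 11
Threshold: 6

1 (6/11 voted 1)


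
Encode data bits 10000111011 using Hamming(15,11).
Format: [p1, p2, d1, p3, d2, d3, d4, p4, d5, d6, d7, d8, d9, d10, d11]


Parity bits: p1=1, p2=1, p3=1, p4=1

111100010111011


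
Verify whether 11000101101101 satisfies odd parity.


Number of 1s: 8

No, parity error (8 ones)


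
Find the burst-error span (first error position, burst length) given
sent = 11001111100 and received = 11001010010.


XOR: 00000101110

Burst at position 5, length 5


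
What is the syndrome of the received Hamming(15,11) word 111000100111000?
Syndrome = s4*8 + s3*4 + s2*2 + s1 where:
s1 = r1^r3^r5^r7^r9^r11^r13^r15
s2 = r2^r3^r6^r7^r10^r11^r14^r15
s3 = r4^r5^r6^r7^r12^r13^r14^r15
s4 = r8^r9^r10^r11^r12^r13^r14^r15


s1=0, s2=1, s3=0, s4=1

Syndrome = 10 (error at position 10)


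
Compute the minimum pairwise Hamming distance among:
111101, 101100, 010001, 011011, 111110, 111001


Comparing all pairs, minimum distance: 1
Can detect 0 errors, correct 0 errors

1


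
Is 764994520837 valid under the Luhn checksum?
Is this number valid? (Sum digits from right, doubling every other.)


Luhn sum = 65
65 mod 10 = 5

Invalid (Luhn sum mod 10 = 5)


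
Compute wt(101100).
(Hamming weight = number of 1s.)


Counting 1s in 101100

3


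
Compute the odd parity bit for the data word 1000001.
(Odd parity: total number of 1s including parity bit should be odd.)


Number of 1s in data: 2
Parity bit: 1

1


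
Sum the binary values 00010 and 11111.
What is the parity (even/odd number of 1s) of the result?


00010 = 2
11111 = 31
Sum = 33 = 100001
1s count = 2

even parity (2 ones in 100001)


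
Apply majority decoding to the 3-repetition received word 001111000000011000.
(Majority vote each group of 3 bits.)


Groups: 001, 111, 000, 000, 011, 000
Majority votes: 010010

010010


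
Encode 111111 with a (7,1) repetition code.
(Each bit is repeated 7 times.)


Each bit -> 7 copies

111111111111111111111111111111111111111111


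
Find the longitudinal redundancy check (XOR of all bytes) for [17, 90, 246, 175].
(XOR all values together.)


XOR chain: 17 ^ 90 ^ 246 ^ 175 = 18

18


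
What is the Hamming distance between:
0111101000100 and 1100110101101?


XOR: 1011011101001
Count of 1s: 8

8


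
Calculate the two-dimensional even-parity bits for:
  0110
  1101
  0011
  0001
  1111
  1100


Row parities: 010100
Column parities: 1010

Row P: 010100, Col P: 1010, Corner: 0


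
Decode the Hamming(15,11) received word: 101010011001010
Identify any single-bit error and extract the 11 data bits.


Syndrome = 4: error at position 4

Data: 11001001010 (corrected bit 4)


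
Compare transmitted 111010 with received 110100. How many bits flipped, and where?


XOR: 001110

3 error(s) at position(s): 2, 3, 4


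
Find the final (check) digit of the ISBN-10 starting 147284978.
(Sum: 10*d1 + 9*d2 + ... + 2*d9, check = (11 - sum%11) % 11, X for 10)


Weighted sum: 257
257 mod 11 = 4

Check digit: 7


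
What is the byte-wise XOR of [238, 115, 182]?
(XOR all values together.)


XOR chain: 238 ^ 115 ^ 182 = 43

43


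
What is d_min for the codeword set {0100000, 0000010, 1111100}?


Comparing all pairs, minimum distance: 2
Can detect 1 errors, correct 0 errors

2


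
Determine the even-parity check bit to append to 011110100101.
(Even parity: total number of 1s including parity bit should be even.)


Number of 1s in data: 7
Parity bit: 1

1


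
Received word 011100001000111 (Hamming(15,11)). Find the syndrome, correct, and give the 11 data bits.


Syndrome = 0: no error detected

Data: 10001000111 (no errors)


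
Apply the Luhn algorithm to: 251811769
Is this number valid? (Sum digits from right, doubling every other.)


Luhn sum = 33
33 mod 10 = 3

Invalid (Luhn sum mod 10 = 3)


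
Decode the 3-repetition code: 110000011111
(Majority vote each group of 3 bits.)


Groups: 110, 000, 011, 111
Majority votes: 1011

1011


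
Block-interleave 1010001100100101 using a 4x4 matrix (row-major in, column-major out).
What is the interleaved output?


Matrix:
  1010
  0011
  0010
  0101
Read columns: 1000000111100101

1000000111100101


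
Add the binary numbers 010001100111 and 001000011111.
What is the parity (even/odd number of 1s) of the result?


010001100111 = 1127
001000011111 = 543
Sum = 1670 = 11010000110
1s count = 5

odd parity (5 ones in 11010000110)


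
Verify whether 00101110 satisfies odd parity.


Number of 1s: 4

No, parity error (4 ones)


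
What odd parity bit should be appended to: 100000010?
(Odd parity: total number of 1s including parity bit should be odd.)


Number of 1s in data: 2
Parity bit: 1

1


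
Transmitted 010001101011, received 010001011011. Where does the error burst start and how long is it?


XOR: 000000110000

Burst at position 6, length 2


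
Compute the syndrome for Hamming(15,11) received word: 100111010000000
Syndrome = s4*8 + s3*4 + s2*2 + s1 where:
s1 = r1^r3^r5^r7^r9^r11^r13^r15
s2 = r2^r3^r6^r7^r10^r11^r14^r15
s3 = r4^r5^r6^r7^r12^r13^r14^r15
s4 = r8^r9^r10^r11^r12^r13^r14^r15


s1=0, s2=1, s3=1, s4=1

Syndrome = 14 (error at position 14)


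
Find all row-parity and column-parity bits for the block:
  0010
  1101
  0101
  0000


Row parities: 1100
Column parities: 1010

Row P: 1100, Col P: 1010, Corner: 0


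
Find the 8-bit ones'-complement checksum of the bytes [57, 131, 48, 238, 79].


Sum = 553 mod 256 = 41
Complement = 214

214


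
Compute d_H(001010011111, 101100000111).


XOR: 100110011000
Count of 1s: 5

5


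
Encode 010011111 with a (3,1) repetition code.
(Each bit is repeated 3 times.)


Each bit -> 3 copies

000111000000111111111111111


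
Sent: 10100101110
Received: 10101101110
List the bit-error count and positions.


XOR: 00001000000

1 error(s) at position(s): 4


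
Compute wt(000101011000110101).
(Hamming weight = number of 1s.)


Counting 1s in 000101011000110101

8


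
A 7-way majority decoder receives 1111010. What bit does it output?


Ones: 5 out of 7
Threshold: 4

1 (5/7 voted 1)


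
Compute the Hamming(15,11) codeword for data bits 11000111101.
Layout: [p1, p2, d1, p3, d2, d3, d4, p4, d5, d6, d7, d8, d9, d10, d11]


Parity bits: p1=1, p2=0, p3=0, p4=1

101010010111101


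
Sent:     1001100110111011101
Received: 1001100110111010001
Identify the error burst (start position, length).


XOR: 0000000000000001100

Burst at position 15, length 2


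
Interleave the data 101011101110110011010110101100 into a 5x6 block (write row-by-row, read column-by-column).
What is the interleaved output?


Matrix:
  101011
  101110
  110011
  010110
  101100
Read columns: 111010011011001010111111010100

111010011011001010111111010100


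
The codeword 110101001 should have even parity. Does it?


Number of 1s: 5

No, parity error (5 ones)


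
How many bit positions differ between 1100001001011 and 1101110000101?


XOR: 0001111001110
Count of 1s: 7

7


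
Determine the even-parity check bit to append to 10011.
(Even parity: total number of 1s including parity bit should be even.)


Number of 1s in data: 3
Parity bit: 1

1


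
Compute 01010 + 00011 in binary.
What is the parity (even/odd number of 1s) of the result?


01010 = 10
00011 = 3
Sum = 13 = 1101
1s count = 3

odd parity (3 ones in 1101)


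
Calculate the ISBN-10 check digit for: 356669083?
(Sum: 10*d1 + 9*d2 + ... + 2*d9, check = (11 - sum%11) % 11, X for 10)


Weighted sum: 276
276 mod 11 = 1

Check digit: X


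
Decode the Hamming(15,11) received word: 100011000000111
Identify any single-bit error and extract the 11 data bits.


Syndrome = 14: error at position 14

Data: 01100000101 (corrected bit 14)


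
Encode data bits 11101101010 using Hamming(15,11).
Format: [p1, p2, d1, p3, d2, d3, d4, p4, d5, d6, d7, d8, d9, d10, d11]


Parity bits: p1=1, p2=0, p3=0, p4=0

101011001101010


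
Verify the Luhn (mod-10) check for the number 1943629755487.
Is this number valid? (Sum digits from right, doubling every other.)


Luhn sum = 68
68 mod 10 = 8

Invalid (Luhn sum mod 10 = 8)


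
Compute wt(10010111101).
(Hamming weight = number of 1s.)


Counting 1s in 10010111101

7


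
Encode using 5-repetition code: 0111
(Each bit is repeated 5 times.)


Each bit -> 5 copies

00000111111111111111


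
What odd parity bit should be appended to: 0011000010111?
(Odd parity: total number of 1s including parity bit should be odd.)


Number of 1s in data: 6
Parity bit: 1

1


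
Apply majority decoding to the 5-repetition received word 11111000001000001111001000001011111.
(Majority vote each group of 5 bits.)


Groups: 11111, 00000, 10000, 01111, 00100, 00010, 11111
Majority votes: 1001001

1001001


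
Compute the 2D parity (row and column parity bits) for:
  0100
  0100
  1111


Row parities: 110
Column parities: 1111

Row P: 110, Col P: 1111, Corner: 0


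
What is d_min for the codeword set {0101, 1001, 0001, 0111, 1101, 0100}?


Comparing all pairs, minimum distance: 1
Can detect 0 errors, correct 0 errors

1


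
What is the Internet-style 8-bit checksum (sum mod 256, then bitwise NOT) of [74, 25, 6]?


Sum = 105 mod 256 = 105
Complement = 150

150


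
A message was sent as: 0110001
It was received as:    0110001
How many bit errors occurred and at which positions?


XOR: 0000000

0 errors (received matches sent)


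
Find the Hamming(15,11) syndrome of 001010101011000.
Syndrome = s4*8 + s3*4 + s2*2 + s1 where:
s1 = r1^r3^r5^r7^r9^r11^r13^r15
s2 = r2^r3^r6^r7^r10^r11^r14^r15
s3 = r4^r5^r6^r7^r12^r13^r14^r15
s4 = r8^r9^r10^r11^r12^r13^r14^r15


s1=1, s2=1, s3=1, s4=1

Syndrome = 15 (error at position 15)


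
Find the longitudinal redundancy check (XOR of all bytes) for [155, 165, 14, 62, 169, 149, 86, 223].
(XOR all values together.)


XOR chain: 155 ^ 165 ^ 14 ^ 62 ^ 169 ^ 149 ^ 86 ^ 223 = 187

187


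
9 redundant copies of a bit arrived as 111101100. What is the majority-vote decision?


Ones: 6 out of 9
Threshold: 5

1 (6/9 voted 1)


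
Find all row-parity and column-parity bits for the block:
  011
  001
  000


Row parities: 010
Column parities: 010

Row P: 010, Col P: 010, Corner: 1


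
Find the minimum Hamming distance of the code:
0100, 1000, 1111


Comparing all pairs, minimum distance: 2
Can detect 1 errors, correct 0 errors

2


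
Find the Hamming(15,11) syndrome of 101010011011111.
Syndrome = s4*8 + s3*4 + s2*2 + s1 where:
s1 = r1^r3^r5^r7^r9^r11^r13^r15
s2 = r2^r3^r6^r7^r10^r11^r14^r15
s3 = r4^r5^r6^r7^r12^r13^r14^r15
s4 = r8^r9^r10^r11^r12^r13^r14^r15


s1=1, s2=0, s3=1, s4=1

Syndrome = 13 (error at position 13)


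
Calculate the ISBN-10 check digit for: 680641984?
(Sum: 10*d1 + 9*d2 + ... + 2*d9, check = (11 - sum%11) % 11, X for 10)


Weighted sum: 271
271 mod 11 = 7

Check digit: 4


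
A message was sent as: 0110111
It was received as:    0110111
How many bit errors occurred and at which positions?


XOR: 0000000

0 errors (received matches sent)


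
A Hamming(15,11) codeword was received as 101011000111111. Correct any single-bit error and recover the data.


Syndrome = 0: no error detected

Data: 11100111111 (no errors)


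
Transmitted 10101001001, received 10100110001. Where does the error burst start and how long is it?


XOR: 00001111000

Burst at position 4, length 4


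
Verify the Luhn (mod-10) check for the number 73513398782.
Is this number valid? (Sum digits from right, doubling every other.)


Luhn sum = 61
61 mod 10 = 1

Invalid (Luhn sum mod 10 = 1)


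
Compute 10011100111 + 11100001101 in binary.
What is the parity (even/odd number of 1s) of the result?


10011100111 = 1255
11100001101 = 1805
Sum = 3060 = 101111110100
1s count = 8

even parity (8 ones in 101111110100)


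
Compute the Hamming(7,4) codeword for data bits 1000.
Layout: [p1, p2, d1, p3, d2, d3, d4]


Parity bits: p1=1, p2=1, p3=0

1110000


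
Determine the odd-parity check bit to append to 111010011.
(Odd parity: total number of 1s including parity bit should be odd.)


Number of 1s in data: 6
Parity bit: 1

1


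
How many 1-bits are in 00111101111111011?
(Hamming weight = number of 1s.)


Counting 1s in 00111101111111011

13


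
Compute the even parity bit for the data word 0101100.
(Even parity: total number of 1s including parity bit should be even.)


Number of 1s in data: 3
Parity bit: 1

1


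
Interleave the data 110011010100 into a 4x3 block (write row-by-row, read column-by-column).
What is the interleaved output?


Matrix:
  110
  011
  010
  100
Read columns: 100111100100

100111100100


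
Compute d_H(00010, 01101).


XOR: 01111
Count of 1s: 4

4


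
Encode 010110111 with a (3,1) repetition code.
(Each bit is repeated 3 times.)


Each bit -> 3 copies

000111000111111000111111111


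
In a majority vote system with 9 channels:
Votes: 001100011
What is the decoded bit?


Ones: 4 out of 9
Threshold: 5

0 (4/9 voted 1)


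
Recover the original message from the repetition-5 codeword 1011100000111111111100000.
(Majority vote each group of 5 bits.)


Groups: 10111, 00000, 11111, 11111, 00000
Majority votes: 10110

10110


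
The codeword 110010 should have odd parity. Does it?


Number of 1s: 3

Yes, parity is correct (3 ones)


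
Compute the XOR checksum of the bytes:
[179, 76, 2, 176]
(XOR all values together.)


XOR chain: 179 ^ 76 ^ 2 ^ 176 = 77

77


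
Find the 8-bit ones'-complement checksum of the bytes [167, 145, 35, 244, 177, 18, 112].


Sum = 898 mod 256 = 130
Complement = 125

125


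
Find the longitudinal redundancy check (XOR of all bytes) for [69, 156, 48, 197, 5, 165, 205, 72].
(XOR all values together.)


XOR chain: 69 ^ 156 ^ 48 ^ 197 ^ 5 ^ 165 ^ 205 ^ 72 = 9

9


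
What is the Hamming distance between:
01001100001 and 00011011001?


XOR: 01010111000
Count of 1s: 5

5


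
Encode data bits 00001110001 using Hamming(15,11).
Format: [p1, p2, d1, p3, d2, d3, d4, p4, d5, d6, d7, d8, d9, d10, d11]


Parity bits: p1=1, p2=1, p3=1, p4=0

110100001110001


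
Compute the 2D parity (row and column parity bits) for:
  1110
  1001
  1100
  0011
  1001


Row parities: 10000
Column parities: 0001

Row P: 10000, Col P: 0001, Corner: 1


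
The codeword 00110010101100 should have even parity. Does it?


Number of 1s: 6

Yes, parity is correct (6 ones)


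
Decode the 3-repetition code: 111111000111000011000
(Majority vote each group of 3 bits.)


Groups: 111, 111, 000, 111, 000, 011, 000
Majority votes: 1101010

1101010


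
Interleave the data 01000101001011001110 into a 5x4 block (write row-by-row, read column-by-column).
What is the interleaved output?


Matrix:
  0100
  0101
  0010
  1100
  1110
Read columns: 00011110110010101000

00011110110010101000


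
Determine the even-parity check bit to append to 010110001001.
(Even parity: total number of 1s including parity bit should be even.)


Number of 1s in data: 5
Parity bit: 1

1


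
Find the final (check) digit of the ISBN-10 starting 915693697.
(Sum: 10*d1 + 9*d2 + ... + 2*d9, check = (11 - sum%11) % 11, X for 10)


Weighted sum: 315
315 mod 11 = 7

Check digit: 4


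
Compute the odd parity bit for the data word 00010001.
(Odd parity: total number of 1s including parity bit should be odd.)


Number of 1s in data: 2
Parity bit: 1

1


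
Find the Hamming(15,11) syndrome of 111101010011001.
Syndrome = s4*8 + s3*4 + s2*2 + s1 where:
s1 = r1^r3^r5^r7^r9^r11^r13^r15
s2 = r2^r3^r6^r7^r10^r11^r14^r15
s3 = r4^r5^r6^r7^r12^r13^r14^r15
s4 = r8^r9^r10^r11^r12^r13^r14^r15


s1=0, s2=1, s3=0, s4=0

Syndrome = 2 (error at position 2)


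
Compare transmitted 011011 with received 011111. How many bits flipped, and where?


XOR: 000100

1 error(s) at position(s): 3


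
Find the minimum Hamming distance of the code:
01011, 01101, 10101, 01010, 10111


Comparing all pairs, minimum distance: 1
Can detect 0 errors, correct 0 errors

1


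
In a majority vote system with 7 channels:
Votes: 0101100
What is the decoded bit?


Ones: 3 out of 7
Threshold: 4

0 (3/7 voted 1)


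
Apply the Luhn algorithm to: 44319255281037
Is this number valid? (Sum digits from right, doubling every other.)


Luhn sum = 63
63 mod 10 = 3

Invalid (Luhn sum mod 10 = 3)


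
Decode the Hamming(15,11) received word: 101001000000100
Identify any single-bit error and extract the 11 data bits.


Syndrome = 9: error at position 9

Data: 10101000100 (corrected bit 9)


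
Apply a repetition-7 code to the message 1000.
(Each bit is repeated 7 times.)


Each bit -> 7 copies

1111111000000000000000000000


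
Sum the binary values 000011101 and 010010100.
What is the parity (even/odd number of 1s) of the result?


000011101 = 29
010010100 = 148
Sum = 177 = 10110001
1s count = 4

even parity (4 ones in 10110001)


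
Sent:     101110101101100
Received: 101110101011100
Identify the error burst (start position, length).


XOR: 000000000110000

Burst at position 9, length 2


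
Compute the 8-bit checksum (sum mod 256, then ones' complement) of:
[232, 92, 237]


Sum = 561 mod 256 = 49
Complement = 206

206


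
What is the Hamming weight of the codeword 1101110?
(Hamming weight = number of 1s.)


Counting 1s in 1101110

5


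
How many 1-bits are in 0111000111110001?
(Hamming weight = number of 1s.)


Counting 1s in 0111000111110001

9


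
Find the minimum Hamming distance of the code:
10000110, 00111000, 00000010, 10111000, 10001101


Comparing all pairs, minimum distance: 1
Can detect 0 errors, correct 0 errors

1


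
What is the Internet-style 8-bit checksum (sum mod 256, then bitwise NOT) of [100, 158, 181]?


Sum = 439 mod 256 = 183
Complement = 72

72


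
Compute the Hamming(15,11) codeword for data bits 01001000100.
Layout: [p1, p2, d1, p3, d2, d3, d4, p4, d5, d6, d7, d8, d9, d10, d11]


Parity bits: p1=1, p2=0, p3=0, p4=0

100010001000100


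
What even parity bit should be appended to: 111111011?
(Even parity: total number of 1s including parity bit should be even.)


Number of 1s in data: 8
Parity bit: 0

0


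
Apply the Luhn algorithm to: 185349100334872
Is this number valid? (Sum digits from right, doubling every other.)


Luhn sum = 65
65 mod 10 = 5

Invalid (Luhn sum mod 10 = 5)


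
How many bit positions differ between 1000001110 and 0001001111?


XOR: 1001000001
Count of 1s: 3

3


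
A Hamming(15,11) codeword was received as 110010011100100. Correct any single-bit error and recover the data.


Syndrome = 0: no error detected

Data: 01001100100 (no errors)


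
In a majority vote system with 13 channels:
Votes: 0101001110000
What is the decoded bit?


Ones: 5 out of 13
Threshold: 7

0 (5/13 voted 1)


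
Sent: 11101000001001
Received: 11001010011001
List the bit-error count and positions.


XOR: 00100010010000

3 error(s) at position(s): 2, 6, 9


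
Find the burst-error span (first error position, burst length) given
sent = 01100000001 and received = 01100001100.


XOR: 00000001101

Burst at position 7, length 4


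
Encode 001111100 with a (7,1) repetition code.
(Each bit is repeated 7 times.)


Each bit -> 7 copies

000000000000001111111111111111111111111111111111100000000000000


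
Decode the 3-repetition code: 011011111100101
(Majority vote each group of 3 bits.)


Groups: 011, 011, 111, 100, 101
Majority votes: 11101

11101


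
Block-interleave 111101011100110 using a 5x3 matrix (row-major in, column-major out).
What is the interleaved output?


Matrix:
  111
  101
  011
  100
  110
Read columns: 110111010111100

110111010111100


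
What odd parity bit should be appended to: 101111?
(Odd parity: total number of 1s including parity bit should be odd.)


Number of 1s in data: 5
Parity bit: 0

0


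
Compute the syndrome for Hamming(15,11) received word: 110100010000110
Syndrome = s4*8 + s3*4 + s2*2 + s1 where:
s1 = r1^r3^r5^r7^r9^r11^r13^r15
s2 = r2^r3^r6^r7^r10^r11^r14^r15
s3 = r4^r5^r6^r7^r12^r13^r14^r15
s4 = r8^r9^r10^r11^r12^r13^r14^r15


s1=0, s2=0, s3=1, s4=1

Syndrome = 12 (error at position 12)
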